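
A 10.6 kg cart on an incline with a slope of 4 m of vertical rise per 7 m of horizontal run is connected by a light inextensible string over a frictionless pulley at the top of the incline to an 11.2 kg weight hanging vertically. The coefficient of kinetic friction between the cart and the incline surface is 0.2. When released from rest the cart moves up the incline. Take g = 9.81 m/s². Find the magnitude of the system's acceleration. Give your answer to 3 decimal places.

For the cart on the incline: the weight component along the slope is m₁g sin 29.74° = 10.6 × 9.81 × 0.4961 = 51.587 N and the normal force is N = m₁g cos 29.74° = 90.285 N.
Kinetic friction opposes the cart's motion up the incline: f = μN = 0.2 × 90.285 = 18.057 N acting down the slope.
Newton's second law for the cart (up-slope positive): T − 51.587 − 18.057 = 10.6 a. For the hanging weight (downward positive): 11.2 × 9.81 − T = 11.2 a.
Adding the two equations eliminates T: 40.228 = 21.8 a, so a = 1.8453 m/s².

1.845 m/s²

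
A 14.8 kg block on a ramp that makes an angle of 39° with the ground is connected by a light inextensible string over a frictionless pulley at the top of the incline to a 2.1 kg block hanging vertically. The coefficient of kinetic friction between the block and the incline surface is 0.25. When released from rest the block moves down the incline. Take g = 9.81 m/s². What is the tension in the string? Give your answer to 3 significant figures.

25.9 N

For the block on the incline: the weight component along the slope is m₁g sin 39° = 14.8 × 9.81 × 0.6293 = 91.367 N and the normal force is N = m₁g cos 39° = 112.832 N.
Kinetic friction opposes the block's motion down the incline: f = μN = 0.25 × 112.832 = 28.208 N acting up the slope.
Newton's second law for the block (down-slope positive): 91.367 − 28.208 − T = 14.8 a. For the hanging block (upward positive): T − 2.1 × 9.81 = 2.1 a.
Adding the two equations eliminates T: 42.558 = 16.9 a, so a = 2.5182 m/s².
Then from the hanging block's equation, T = 2.1 × (9.81 + 2.5182) = 25.889 N.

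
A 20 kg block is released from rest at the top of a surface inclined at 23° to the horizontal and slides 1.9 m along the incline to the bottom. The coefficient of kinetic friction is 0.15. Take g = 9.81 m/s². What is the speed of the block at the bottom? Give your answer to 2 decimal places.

3.07 m/s

The weight component along the incline is mg sin 23° = 76.661 N and the normal force is N = mg cos 23° = 180.603 N.
Friction up the slope is f = μN = 0.15 × 180.603 = 27.090 N, so the net downslope force is 76.661 − 27.090 = 49.571 N and a = 49.571 / 20 = 2.4785 m/s².
Starting from rest over a distance of 1.9 m, v² = 2aL = 2 × 2.4785 × 1.9 = 9.4183, so v = 3.0689 m/s.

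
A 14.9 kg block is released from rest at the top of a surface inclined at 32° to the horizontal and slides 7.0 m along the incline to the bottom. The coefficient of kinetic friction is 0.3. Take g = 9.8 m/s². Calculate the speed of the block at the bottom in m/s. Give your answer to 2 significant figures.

6.1 m/s

The weight component along the incline is mg sin 32° = 77.379 N and the normal force is N = mg cos 32° = 123.832 N.
Friction up the slope is f = μN = 0.3 × 123.832 = 37.150 N, so the net downslope force is 77.379 − 37.150 = 40.229 N and a = 40.229 / 14.9 = 2.6999 m/s².
Starting from rest over a distance of 7.0 m, v² = 2aL = 2 × 2.6999 × 7.0 = 37.7986, so v = 6.1481 m/s.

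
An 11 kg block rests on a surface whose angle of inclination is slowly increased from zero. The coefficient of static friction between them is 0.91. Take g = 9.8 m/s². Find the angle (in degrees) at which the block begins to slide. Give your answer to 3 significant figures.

At the threshold of sliding, static friction is at its maximum μ_s N and exactly balances the weight component along the incline: mg sin θ = μ_s mg cos θ.
Hence tan θ = μ_s = 0.91, so θ = arctan(0.91) = 42.3022°.

42.3°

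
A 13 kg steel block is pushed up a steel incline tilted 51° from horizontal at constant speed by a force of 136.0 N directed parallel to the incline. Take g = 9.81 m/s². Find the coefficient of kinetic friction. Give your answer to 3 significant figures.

At constant speed ΣF = 0 along the incline. The applied 136.0 N acts up the slope; the weight component mg sin 51° = 99.109 N and kinetic friction μN both act down the slope.
So 136.0 = 99.109 + μ × 80.257, giving μ = (136.0 − 99.109) / 80.257 = 0.4597.

0.460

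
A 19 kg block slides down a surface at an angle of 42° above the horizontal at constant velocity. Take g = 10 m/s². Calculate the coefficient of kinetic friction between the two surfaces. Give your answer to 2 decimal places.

0.90

At constant velocity the net force along the incline is zero: mg sin 42° = μ mg cos 42°.
So μ = tan 42° = 0.6691 / 0.7431 = 0.9004.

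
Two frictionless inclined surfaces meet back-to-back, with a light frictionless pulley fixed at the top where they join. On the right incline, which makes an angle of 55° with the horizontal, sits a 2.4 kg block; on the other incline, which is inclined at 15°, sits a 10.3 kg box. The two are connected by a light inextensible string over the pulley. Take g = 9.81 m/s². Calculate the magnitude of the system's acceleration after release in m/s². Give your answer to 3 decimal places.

0.541 m/s²

Resolve each weight along its own incline: the 2.4 kg mass has component 2.4 × 9.81 × sin 55° = 19.286 N down its slope, and the 10.3 kg mass has 10.3 × 9.81 × sin 15° = 26.152 N down its slope.
The 10.3 kg side's 26.152 N exceeds the other side's 19.286 N, so that mass slides down and the 2.4 kg mass slides up. Taking that direction as positive, Newton's second law for the whole system gives 26.152 − 19.286 = (2.4 + 10.3) a, so a = 6.866 / 12.7 = 0.5406 m/s².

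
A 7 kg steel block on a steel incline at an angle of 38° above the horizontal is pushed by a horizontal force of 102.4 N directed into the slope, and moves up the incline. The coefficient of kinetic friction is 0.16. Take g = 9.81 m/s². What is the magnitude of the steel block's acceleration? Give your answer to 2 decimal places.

The horizontal push has components F cos 38° = 102.4 × 0.7880 = 80.691 N up the incline and F sin 38° = 102.4 × 0.6157 = 63.048 N pressing into the surface.
The normal force is therefore N = mg cos 38° + F sin 38° = 54.112 + 63.048 = 117.160 N, and kinetic friction down the slope is μN = 0.16 × 117.160 = 18.746 N.
Along the incline: F cos 38° − mg sin 38° − μN = ma, so 80.691 − 42.280 − 18.746 = 7 a, giving a = 2.8093 m/s².

2.81 m/s²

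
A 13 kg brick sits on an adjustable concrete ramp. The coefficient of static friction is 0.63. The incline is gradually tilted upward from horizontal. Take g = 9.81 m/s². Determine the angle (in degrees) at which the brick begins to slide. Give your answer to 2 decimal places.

32.21°

At the threshold of sliding, static friction is at its maximum μ_s N and exactly balances the weight component along the incline: mg sin θ = μ_s mg cos θ.
Hence tan θ = μ_s = 0.63, so θ = arctan(0.63) = 32.2109°.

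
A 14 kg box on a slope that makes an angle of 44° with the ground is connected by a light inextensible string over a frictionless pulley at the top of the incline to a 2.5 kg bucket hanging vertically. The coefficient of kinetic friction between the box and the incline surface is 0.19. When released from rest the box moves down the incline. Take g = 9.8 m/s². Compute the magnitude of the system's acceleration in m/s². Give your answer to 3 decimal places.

For the box on the incline: the weight component along the slope is m₁g sin 44° = 14 × 9.8 × 0.6947 = 95.313 N and the normal force is N = m₁g cos 44° = 98.693 N.
Kinetic friction opposes the box's motion down the incline: f = μN = 0.19 × 98.693 = 18.752 N acting up the slope.
Newton's second law for the box (down-slope positive): 95.313 − 18.752 − T = 14 a. For the hanging bucket (upward positive): T − 2.5 × 9.8 = 2.5 a.
Adding the two equations eliminates T: 52.061 = 16.5 a, so a = 3.1552 m/s².

3.155 m/s²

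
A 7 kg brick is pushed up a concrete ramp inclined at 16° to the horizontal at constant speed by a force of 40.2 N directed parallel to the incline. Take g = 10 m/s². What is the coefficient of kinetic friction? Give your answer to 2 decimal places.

0.31

At constant speed ΣF = 0 along the incline. The applied 40.2 N acts up the slope; the weight component mg sin 16° = 19.295 N and kinetic friction μN both act down the slope.
So 40.2 = 19.295 + μ × 67.288, giving μ = (40.2 − 19.295) / 67.288 = 0.3107.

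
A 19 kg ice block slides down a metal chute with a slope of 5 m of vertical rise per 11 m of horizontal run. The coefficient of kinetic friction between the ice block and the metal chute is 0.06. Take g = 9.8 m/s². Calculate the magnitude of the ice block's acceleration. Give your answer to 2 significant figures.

Resolving the weight along the incline: the component pulling the ice block down the slope is mg sin 24.44° = 19 × 9.8 × 0.4138 = 77.050 N, and the normal force is N = mg cos 24.44° = 19 × 9.8 × 0.9104 = 169.516 N.
Kinetic friction acts up the slope with magnitude f = μN = 0.06 × 169.516 = 10.171 N.
Net force along the incline is 77.050 − 10.171 = 66.879 N, so a = 66.879 / 19 = 3.5199 m/s².

3.5 m/s²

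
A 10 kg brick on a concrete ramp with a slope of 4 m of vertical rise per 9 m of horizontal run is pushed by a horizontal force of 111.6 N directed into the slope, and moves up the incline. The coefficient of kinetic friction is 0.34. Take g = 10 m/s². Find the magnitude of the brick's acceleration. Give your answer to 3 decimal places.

The horizontal push has components F cos 23.96° = 111.6 × 0.9138 = 101.980 N up the incline and F sin 23.96° = 111.6 × 0.4061 = 45.321 N pressing into the surface.
The normal force is therefore N = mg cos 23.96° + F sin 23.96° = 91.380 + 45.321 = 136.701 N, and kinetic friction down the slope is μN = 0.34 × 136.701 = 46.478 N.
Along the incline: F cos 23.96° − mg sin 23.96° − μN = ma, so 101.980 − 40.610 − 46.478 = 10 a, giving a = 1.4892 m/s².

1.489 m/s²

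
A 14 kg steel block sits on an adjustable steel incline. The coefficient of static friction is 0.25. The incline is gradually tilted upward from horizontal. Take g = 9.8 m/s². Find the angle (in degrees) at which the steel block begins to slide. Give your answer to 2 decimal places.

At the threshold of sliding, static friction is at its maximum μ_s N and exactly balances the weight component along the incline: mg sin θ = μ_s mg cos θ.
Hence tan θ = μ_s = 0.25, so θ = arctan(0.25) = 14.0362°.

14.04°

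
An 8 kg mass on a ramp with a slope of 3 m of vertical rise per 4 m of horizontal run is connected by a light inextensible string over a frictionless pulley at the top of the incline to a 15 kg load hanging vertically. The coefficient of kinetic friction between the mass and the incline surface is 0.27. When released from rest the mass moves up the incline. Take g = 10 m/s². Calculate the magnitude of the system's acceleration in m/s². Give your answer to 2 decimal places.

For the mass on the incline: the weight component along the slope is m₁g sin 36.87° = 8 × 10 × 0.6000 = 48.000 N and the normal force is N = m₁g cos 36.87° = 64.000 N.
Kinetic friction opposes the mass's motion up the incline: f = μN = 0.27 × 64.000 = 17.280 N acting down the slope.
Newton's second law for the mass (up-slope positive): T − 48.000 − 17.280 = 8 a. For the hanging load (downward positive): 15 × 10 − T = 15 a.
Adding the two equations eliminates T: 84.720 = 23 a, so a = 3.6835 m/s².

3.68 m/s²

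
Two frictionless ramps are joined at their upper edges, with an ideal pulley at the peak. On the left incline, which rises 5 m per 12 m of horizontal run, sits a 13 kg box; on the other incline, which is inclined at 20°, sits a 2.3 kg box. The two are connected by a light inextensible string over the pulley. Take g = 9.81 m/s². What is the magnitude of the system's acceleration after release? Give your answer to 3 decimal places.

Resolve each weight along its own incline: the 13 kg mass has component 13 × 9.81 × sin 22.62° = 49.050 N down its slope, and the 2.3 kg mass has 2.3 × 9.81 × sin 20° = 7.717 N down its slope.
The 13 kg side's 49.050 N exceeds the other side's 7.717 N, so that mass slides down and the 2.3 kg mass slides up. Taking that direction as positive, Newton's second law for the whole system gives 49.050 − 7.717 = (13 + 2.3) a, so a = 41.333 / 15.3 = 2.7015 m/s².

2.702 m/s²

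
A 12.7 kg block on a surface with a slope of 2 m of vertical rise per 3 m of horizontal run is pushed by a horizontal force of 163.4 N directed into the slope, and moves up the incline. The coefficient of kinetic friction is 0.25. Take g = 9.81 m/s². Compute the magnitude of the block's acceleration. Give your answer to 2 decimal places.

The horizontal push has components F cos 33.69° = 163.4 × 0.8321 = 135.965 N up the incline and F sin 33.69° = 163.4 × 0.5547 = 90.638 N pressing into the surface.
The normal force is therefore N = mg cos 33.69° + F sin 33.69° = 103.669 + 90.638 = 194.307 N, and kinetic friction down the slope is μN = 0.25 × 194.307 = 48.577 N.
Along the incline: F cos 33.69° − mg sin 33.69° − μN = ma, so 135.965 − 69.108 − 48.577 = 12.7 a, giving a = 1.4394 m/s².

1.44 m/s²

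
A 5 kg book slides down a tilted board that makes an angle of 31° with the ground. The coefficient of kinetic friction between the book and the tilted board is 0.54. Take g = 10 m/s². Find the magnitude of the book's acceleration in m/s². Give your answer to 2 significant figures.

0.52 m/s²

Resolving the weight along the incline: the component pulling the book down the slope is mg sin 31° = 5 × 10 × 0.5150 = 25.750 N, and the normal force is N = mg cos 31° = 5 × 10 × 0.8572 = 42.860 N.
Kinetic friction acts up the slope with magnitude f = μN = 0.54 × 42.860 = 23.144 N.
Net force along the incline is 25.750 − 23.144 = 2.606 N, so a = 2.606 / 5 = 0.5212 m/s².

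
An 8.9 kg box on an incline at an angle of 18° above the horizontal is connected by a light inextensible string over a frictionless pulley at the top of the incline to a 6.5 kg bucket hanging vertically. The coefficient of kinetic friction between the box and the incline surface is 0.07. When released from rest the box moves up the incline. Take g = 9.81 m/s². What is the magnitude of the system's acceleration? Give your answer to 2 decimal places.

2.01 m/s²

For the box on the incline: the weight component along the slope is m₁g sin 18° = 8.9 × 9.81 × 0.3090 = 26.978 N and the normal force is N = m₁g cos 18° = 83.036 N.
Kinetic friction opposes the box's motion up the incline: f = μN = 0.07 × 83.036 = 5.813 N acting down the slope.
Newton's second law for the box (up-slope positive): T − 26.978 − 5.813 = 8.9 a. For the hanging bucket (downward positive): 6.5 × 9.81 − T = 6.5 a.
Adding the two equations eliminates T: 30.974 = 15.4 a, so a = 2.0113 m/s².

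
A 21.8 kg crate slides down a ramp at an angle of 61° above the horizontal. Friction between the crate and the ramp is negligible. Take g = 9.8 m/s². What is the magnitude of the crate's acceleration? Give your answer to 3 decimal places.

Resolving the weight along the incline: the component pulling the crate down the slope is mg sin 61° = 21.8 × 9.8 × 0.8746 = 186.850 N, and the normal force is N = mg cos 61° = 21.8 × 9.8 × 0.4848 = 103.573 N.
With no friction the net force along the incline is 186.850 N, so a = g sin 61° = 186.850 / 21.8 = 8.5711 m/s².

8.571 m/s²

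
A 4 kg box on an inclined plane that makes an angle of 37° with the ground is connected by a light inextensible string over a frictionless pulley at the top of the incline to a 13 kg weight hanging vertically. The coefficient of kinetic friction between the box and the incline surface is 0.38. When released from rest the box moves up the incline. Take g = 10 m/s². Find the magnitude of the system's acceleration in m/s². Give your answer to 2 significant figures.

For the box on the incline: the weight component along the slope is m₁g sin 37° = 4 × 10 × 0.6018 = 24.072 N and the normal force is N = m₁g cos 37° = 31.945 N.
Kinetic friction opposes the box's motion up the incline: f = μN = 0.38 × 31.945 = 12.139 N acting down the slope.
Newton's second law for the box (up-slope positive): T − 24.072 − 12.139 = 4 a. For the hanging weight (downward positive): 13 × 10 − T = 13 a.
Adding the two equations eliminates T: 93.789 = 17 a, so a = 5.5170 m/s².

5.5 m/s²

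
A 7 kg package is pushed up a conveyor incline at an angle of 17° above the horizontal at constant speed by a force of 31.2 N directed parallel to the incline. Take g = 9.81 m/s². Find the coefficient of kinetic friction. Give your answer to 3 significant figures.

At constant speed ΣF = 0 along the incline. The applied 31.2 N acts up the slope; the weight component mg sin 17° = 20.077 N and kinetic friction μN both act down the slope.
So 31.2 = 20.077 + μ × 65.669, giving μ = (31.2 − 20.077) / 65.669 = 0.1694.

0.169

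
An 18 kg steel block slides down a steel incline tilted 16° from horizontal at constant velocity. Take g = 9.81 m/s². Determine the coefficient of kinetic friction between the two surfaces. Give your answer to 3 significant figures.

At constant velocity the net force along the incline is zero: mg sin 16° = μ mg cos 16°.
So μ = tan 16° = 0.2756 / 0.9613 = 0.2867.

0.287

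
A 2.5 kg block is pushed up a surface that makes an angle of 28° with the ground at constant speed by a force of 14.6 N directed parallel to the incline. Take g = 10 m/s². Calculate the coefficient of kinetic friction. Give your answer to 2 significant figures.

0.13

At constant speed ΣF = 0 along the incline. The applied 14.6 N acts up the slope; the weight component mg sin 28° = 11.737 N and kinetic friction μN both act down the slope.
So 14.6 = 11.737 + μ × 22.074, giving μ = (14.6 − 11.737) / 22.074 = 0.1297.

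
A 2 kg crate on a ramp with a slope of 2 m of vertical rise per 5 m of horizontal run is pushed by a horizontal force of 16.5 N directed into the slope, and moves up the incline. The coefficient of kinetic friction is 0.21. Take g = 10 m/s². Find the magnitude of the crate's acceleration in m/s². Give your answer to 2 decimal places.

The horizontal push has components F cos 21.80° = 16.5 × 0.9285 = 15.320 N up the incline and F sin 21.80° = 16.5 × 0.3714 = 6.128 N pressing into the surface.
The normal force is therefore N = mg cos 21.80° + F sin 21.80° = 18.570 + 6.128 = 24.698 N, and kinetic friction down the slope is μN = 0.21 × 24.698 = 5.187 N.
Along the incline: F cos 21.80° − mg sin 21.80° − μN = ma, so 15.320 − 7.428 − 5.187 = 2 a, giving a = 1.3525 m/s².

1.35 m/s²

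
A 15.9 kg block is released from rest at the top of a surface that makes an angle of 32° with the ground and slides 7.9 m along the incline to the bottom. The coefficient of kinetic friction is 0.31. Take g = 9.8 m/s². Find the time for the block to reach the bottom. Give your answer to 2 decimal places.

2.46 s

The weight component along the incline is mg sin 32° = 82.572 N and the normal force is N = mg cos 32° = 132.143 N.
Friction up the slope is f = μN = 0.31 × 132.143 = 40.964 N, so the net downslope force is 82.572 − 40.964 = 41.608 N and a = 41.608 / 15.9 = 2.6169 m/s².
Starting from rest, L = ½at², so t = √(2L/a) = √(2 × 7.9 / 2.6169) = 2.4572 s.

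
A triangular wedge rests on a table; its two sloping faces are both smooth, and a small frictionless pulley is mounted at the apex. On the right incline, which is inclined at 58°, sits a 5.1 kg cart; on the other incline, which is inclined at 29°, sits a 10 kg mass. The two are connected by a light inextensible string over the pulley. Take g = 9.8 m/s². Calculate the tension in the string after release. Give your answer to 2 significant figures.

Resolve each weight along its own incline: the 5.1 kg mass has component 5.1 × 9.8 × sin 58° = 42.385 N down its slope, and the 10 kg mass has 10 × 9.8 × sin 29° = 47.511 N down its slope.
The 10 kg side's 47.511 N exceeds the other side's 42.385 N, so that mass slides down and the 5.1 kg mass slides up. Taking that direction as positive, Newton's second law for the whole system gives 47.511 − 42.385 = (5.1 + 10) a, so a = 5.126 / 15.1 = 0.3395 m/s².
For the 5.1 kg mass (up-slope positive): T − 42.385 = 5.1 × 0.3395, so T = 44.116 N.

44 N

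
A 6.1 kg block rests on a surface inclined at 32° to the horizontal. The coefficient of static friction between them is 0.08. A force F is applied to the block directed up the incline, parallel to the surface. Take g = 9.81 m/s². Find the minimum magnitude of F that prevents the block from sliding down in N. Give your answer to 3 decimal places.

27.651 N

The normal force is N = mg cos 32° = 50.748 N. With F at its minimum the block is on the verge of sliding down, so static friction is at its maximum μ_s N = 0.08 × 50.748 = 4.060 N and acts up the slope.
Equilibrium along the incline: F + μ_s N = mg sin 32°, so F = 31.711 − 4.060 = 27.651 N.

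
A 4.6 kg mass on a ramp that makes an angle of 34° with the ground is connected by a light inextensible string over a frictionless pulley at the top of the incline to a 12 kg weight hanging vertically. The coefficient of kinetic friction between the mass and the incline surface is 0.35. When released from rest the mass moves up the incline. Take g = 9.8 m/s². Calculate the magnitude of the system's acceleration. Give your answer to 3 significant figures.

4.78 m/s²

For the mass on the incline: the weight component along the slope is m₁g sin 34° = 4.6 × 9.8 × 0.5592 = 25.209 N and the normal force is N = m₁g cos 34° = 37.373 N.
Kinetic friction opposes the mass's motion up the incline: f = μN = 0.35 × 37.373 = 13.081 N acting down the slope.
Newton's second law for the mass (up-slope positive): T − 25.209 − 13.081 = 4.6 a. For the hanging weight (downward positive): 12 × 9.8 − T = 12 a.
Adding the two equations eliminates T: 79.310 = 16.6 a, so a = 4.7777 m/s².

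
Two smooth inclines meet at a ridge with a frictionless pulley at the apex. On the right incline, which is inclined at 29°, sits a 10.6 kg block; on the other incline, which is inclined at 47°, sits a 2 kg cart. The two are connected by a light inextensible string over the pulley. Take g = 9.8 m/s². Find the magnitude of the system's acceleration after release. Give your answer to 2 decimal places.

Resolve each weight along its own incline: the 10.6 kg mass has component 10.6 × 9.8 × sin 29° = 50.362 N down its slope, and the 2 kg mass has 2 × 9.8 × sin 47° = 14.335 N down its slope.
The 10.6 kg side's 50.362 N exceeds the other side's 14.335 N, so that mass slides down and the 2 kg mass slides up. Taking that direction as positive, Newton's second law for the whole system gives 50.362 − 14.335 = (10.6 + 2) a, so a = 36.027 / 12.6 = 2.8593 m/s².

2.86 m/s²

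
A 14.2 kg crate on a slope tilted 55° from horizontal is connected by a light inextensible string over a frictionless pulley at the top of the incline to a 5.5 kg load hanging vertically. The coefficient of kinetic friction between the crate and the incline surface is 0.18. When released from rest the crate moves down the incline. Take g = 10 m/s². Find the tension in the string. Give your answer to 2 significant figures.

For the crate on the incline: the weight component along the slope is m₁g sin 55° = 14.2 × 10 × 0.8192 = 116.326 N and the normal force is N = m₁g cos 55° = 81.448 N.
Kinetic friction opposes the crate's motion down the incline: f = μN = 0.18 × 81.448 = 14.661 N acting up the slope.
Newton's second law for the crate (down-slope positive): 116.326 − 14.661 − T = 14.2 a. For the hanging load (upward positive): T − 5.5 × 10 = 5.5 a.
Adding the two equations eliminates T: 46.665 = 19.7 a, so a = 2.3688 m/s².
Then from the hanging load's equation, T = 5.5 × (10 + 2.3688) = 68.028 N.

68 N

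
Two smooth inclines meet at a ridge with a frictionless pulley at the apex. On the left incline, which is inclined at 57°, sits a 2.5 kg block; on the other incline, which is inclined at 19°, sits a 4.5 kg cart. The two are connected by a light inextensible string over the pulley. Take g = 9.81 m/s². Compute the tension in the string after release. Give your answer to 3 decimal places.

18.355 N

Resolve each weight along its own incline: the 2.5 kg mass has component 2.5 × 9.81 × sin 57° = 20.568 N down its slope, and the 4.5 kg mass has 4.5 × 9.81 × sin 19° = 14.372 N down its slope.
The 2.5 kg side's 20.568 N exceeds the other side's 14.372 N, so that mass slides down and the 4.5 kg mass slides up. Taking that direction as positive, Newton's second law for the whole system gives 20.568 − 14.372 = (2.5 + 4.5) a, so a = 6.196 / 7 = 0.8851 m/s².
For the 4.5 kg mass (up-slope positive): T − 14.372 = 4.5 × 0.8851, so T = 18.355 N.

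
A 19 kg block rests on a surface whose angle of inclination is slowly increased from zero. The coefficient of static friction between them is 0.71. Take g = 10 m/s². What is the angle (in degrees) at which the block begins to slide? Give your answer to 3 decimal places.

35.375°

At the threshold of sliding, static friction is at its maximum μ_s N and exactly balances the weight component along the incline: mg sin θ = μ_s mg cos θ.
Hence tan θ = μ_s = 0.71, so θ = arctan(0.71) = 35.3748°.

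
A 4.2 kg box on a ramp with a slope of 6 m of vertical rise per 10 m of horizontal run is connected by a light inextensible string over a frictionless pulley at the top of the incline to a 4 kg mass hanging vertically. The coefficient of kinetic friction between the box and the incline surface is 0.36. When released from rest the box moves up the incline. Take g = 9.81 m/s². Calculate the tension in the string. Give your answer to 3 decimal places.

36.644 N

For the box on the incline: the weight component along the slope is m₁g sin 30.96° = 4.2 × 9.81 × 0.5145 = 21.198 N and the normal force is N = m₁g cos 30.96° = 35.330 N.
Kinetic friction opposes the box's motion up the incline: f = μN = 0.36 × 35.330 = 12.719 N acting down the slope.
Newton's second law for the box (up-slope positive): T − 21.198 − 12.719 = 4.2 a. For the hanging mass (downward positive): 4 × 9.81 − T = 4 a.
Adding the two equations eliminates T: 5.323 = 8.2 a, so a = 0.6491 m/s².
Then from the hanging mass's equation, T = 4 × (9.81 − 0.6491) = 36.644 N.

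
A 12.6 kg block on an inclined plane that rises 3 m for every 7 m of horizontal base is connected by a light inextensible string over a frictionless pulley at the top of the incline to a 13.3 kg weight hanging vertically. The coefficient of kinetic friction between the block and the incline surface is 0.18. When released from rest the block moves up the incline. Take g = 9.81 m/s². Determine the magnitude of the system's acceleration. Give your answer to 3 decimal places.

2.368 m/s²

For the block on the incline: the weight component along the slope is m₁g sin 23.20° = 12.6 × 9.81 × 0.3939 = 48.688 N and the normal force is N = m₁g cos 23.20° = 113.612 N.
Kinetic friction opposes the block's motion up the incline: f = μN = 0.18 × 113.612 = 20.450 N acting down the slope.
Newton's second law for the block (up-slope positive): T − 48.688 − 20.450 = 12.6 a. For the hanging weight (downward positive): 13.3 × 9.81 − T = 13.3 a.
Adding the two equations eliminates T: 61.335 = 25.9 a, so a = 2.3681 m/s².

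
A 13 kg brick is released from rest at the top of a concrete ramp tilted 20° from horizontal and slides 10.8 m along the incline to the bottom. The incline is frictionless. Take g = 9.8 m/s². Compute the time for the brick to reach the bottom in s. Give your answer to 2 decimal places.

2.54 s

The weight component along the incline is mg sin 20° = 43.573 N and the normal force is N = mg cos 20° = 119.717 N.
With no friction, a = g sin 20° = 3.3518 m/s².
Starting from rest, L = ½at², so t = √(2L/a) = √(2 × 10.8 / 3.3518) = 2.5386 s.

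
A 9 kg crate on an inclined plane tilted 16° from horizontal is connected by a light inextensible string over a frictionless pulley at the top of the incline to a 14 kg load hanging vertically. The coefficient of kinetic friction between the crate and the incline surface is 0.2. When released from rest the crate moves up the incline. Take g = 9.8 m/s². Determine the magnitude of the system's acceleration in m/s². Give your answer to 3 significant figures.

4.17 m/s²

For the crate on the incline: the weight component along the slope is m₁g sin 16° = 9 × 9.8 × 0.2756 = 24.308 N and the normal force is N = m₁g cos 16° = 84.783 N.
Kinetic friction opposes the crate's motion up the incline: f = μN = 0.2 × 84.783 = 16.957 N acting down the slope.
Newton's second law for the crate (up-slope positive): T − 24.308 − 16.957 = 9 a. For the hanging load (downward positive): 14 × 9.8 − T = 14 a.
Adding the two equations eliminates T: 95.935 = 23 a, so a = 4.1711 m/s².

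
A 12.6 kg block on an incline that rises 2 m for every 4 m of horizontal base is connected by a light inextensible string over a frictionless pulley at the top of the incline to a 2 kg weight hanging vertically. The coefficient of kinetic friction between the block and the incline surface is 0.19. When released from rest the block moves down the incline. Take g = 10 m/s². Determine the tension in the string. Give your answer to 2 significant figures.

22 N

For the block on the incline: the weight component along the slope is m₁g sin 26.57° = 12.6 × 10 × 0.4472 = 56.347 N and the normal force is N = m₁g cos 26.57° = 112.698 N.
Kinetic friction opposes the block's motion down the incline: f = μN = 0.19 × 112.698 = 21.413 N acting up the slope.
Newton's second law for the block (down-slope positive): 56.347 − 21.413 − T = 12.6 a. For the hanging weight (upward positive): T − 2 × 10 = 2 a.
Adding the two equations eliminates T: 14.934 = 14.6 a, so a = 1.0229 m/s².
Then from the hanging weight's equation, T = 2 × (10 + 1.0229) = 22.046 N.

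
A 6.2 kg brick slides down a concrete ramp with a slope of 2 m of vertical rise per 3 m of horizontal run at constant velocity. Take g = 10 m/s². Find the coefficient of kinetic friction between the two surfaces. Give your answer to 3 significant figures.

0.667

At constant velocity the net force along the incline is zero: mg sin 33.69° = μ mg cos 33.69°.
So μ = tan 33.69° = 0.5547 / 0.8321 = 0.6666.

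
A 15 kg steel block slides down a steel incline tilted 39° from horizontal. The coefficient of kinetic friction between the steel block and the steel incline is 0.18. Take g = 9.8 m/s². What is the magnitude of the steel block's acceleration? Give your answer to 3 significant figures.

Resolving the weight along the incline: the component pulling the steel block down the slope is mg sin 39° = 15 × 9.8 × 0.6293 = 92.507 N, and the normal force is N = mg cos 39° = 15 × 9.8 × 0.7771 = 114.234 N.
Kinetic friction acts up the slope with magnitude f = μN = 0.18 × 114.234 = 20.562 N.
Net force along the incline is 92.507 − 20.562 = 71.945 N, so a = 71.945 / 15 = 4.7963 m/s².

4.80 m/s²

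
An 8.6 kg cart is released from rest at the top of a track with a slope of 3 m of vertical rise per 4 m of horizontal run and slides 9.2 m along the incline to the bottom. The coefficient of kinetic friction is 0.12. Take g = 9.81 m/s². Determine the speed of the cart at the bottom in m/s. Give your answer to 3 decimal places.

The weight component along the incline is mg sin 36.87° = 50.620 N and the normal force is N = mg cos 36.87° = 67.493 N.
Friction up the slope is f = μN = 0.12 × 67.493 = 8.099 N, so the net downslope force is 50.620 − 8.099 = 42.521 N and a = 42.521 / 8.6 = 4.9443 m/s².
Starting from rest over a distance of 9.2 m, v² = 2aL = 2 × 4.9443 × 9.2 = 90.9751, so v = 9.5381 m/s.

9.538 m/s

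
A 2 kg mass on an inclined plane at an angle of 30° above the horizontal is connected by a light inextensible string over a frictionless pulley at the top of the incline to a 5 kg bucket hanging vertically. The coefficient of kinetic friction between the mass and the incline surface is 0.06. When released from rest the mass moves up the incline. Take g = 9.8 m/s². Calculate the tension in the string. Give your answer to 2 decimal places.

21.73 N

For the mass on the incline: the weight component along the slope is m₁g sin 30° = 2 × 9.8 × 0.5000 = 9.800 N and the normal force is N = m₁g cos 30° = 16.974 N.
Kinetic friction opposes the mass's motion up the incline: f = μN = 0.06 × 16.974 = 1.018 N acting down the slope.
Newton's second law for the mass (up-slope positive): T − 9.800 − 1.018 = 2 a. For the hanging bucket (downward positive): 5 × 9.8 − T = 5 a.
Adding the two equations eliminates T: 38.182 = 7 a, so a = 5.4546 m/s².
Then from the hanging bucket's equation, T = 5 × (9.8 − 5.4546) = 21.727 N.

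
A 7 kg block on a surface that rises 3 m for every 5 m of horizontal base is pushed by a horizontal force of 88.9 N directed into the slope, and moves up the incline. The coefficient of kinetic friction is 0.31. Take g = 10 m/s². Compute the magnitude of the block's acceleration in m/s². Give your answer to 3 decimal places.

1.061 m/s²

The horizontal push has components F cos 30.96° = 88.9 × 0.8575 = 76.232 N up the incline and F sin 30.96° = 88.9 × 0.5145 = 45.739 N pressing into the surface.
The normal force is therefore N = mg cos 30.96° + F sin 30.96° = 60.025 + 45.739 = 105.764 N, and kinetic friction down the slope is μN = 0.31 × 105.764 = 32.787 N.
Along the incline: F cos 30.96° − mg sin 30.96° − μN = ma, so 76.232 − 36.015 − 32.787 = 7 a, giving a = 1.0614 m/s².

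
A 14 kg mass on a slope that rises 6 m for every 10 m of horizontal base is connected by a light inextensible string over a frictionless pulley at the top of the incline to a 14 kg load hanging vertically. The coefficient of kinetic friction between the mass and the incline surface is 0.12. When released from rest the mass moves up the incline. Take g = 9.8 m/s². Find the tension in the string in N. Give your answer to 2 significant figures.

For the mass on the incline: the weight component along the slope is m₁g sin 30.96° = 14 × 9.8 × 0.5145 = 70.589 N and the normal force is N = m₁g cos 30.96° = 117.648 N.
Kinetic friction opposes the mass's motion up the incline: f = μN = 0.12 × 117.648 = 14.118 N acting down the slope.
Newton's second law for the mass (up-slope positive): T − 70.589 − 14.118 = 14 a. For the hanging load (downward positive): 14 × 9.8 − T = 14 a.
Adding the two equations eliminates T: 52.493 = 28 a, so a = 1.8748 m/s².
Then from the hanging load's equation, T = 14 × (9.8 − 1.8748) = 110.953 N.

110 N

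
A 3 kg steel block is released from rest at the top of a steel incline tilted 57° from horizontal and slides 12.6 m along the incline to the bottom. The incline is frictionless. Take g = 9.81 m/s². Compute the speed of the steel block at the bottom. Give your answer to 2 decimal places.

The weight component along the incline is mg sin 57° = 24.682 N and the normal force is N = mg cos 57° = 16.029 N.
With no friction, a = g sin 57° = 8.2274 m/s².
Starting from rest over a distance of 12.6 m, v² = 2aL = 2 × 8.2274 × 12.6 = 207.3305, so v = 14.3990 m/s.

14.40 m/s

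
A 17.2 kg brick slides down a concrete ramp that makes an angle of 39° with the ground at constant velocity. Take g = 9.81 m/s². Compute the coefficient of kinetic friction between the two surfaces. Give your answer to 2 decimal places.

0.81

At constant velocity the net force along the incline is zero: mg sin 39° = μ mg cos 39°.
So μ = tan 39° = 0.6293 / 0.7771 = 0.8098.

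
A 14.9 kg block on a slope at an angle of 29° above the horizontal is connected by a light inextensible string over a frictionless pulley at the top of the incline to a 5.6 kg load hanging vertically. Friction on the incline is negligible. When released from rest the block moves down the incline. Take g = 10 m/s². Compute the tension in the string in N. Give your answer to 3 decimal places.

For the block on the incline: the weight component along the slope is m₁g sin 29° = 14.9 × 10 × 0.4848 = 72.235 N and the normal force is N = m₁g cos 29° = 130.318 N.
Newton's second law for the block (down-slope positive): 72.235 − T = 14.9 a. For the hanging load (upward positive): T − 5.6 × 10 = 5.6 a.
Adding the two equations eliminates T: 16.235 = 20.5 a, so a = 0.7920 m/s².
Then from the hanging load's equation, T = 5.6 × (10 + 0.7920) = 60.435 N.

60.435 N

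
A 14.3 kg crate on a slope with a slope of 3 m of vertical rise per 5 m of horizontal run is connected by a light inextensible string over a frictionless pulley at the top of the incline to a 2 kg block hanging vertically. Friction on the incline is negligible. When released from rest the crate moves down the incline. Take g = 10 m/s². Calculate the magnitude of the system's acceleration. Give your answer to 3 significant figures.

3.29 m/s²

For the crate on the incline: the weight component along the slope is m₁g sin 30.96° = 14.3 × 10 × 0.5145 = 73.573 N and the normal force is N = m₁g cos 30.96° = 122.621 N.
Newton's second law for the crate (down-slope positive): 73.573 − T = 14.3 a. For the hanging block (upward positive): T − 2 × 10 = 2 a.
Adding the two equations eliminates T: 53.573 = 16.3 a, so a = 3.2867 m/s².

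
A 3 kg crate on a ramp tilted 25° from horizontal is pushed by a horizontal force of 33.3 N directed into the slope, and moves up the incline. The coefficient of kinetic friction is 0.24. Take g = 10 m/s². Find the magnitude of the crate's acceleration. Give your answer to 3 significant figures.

The horizontal push has components F cos 25° = 33.3 × 0.9063 = 30.180 N up the incline and F sin 25° = 33.3 × 0.4226 = 14.073 N pressing into the surface.
The normal force is therefore N = mg cos 25° + F sin 25° = 27.189 + 14.073 = 41.262 N, and kinetic friction down the slope is μN = 0.24 × 41.262 = 9.903 N.
Along the incline: F cos 25° − mg sin 25° − μN = ma, so 30.180 − 12.678 − 9.903 = 3 a, giving a = 2.5330 m/s².

2.53 m/s²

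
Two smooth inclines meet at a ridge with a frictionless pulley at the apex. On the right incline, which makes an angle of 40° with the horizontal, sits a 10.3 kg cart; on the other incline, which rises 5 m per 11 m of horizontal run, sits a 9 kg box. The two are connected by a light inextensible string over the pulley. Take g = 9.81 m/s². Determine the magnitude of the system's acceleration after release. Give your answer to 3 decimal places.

Resolve each weight along its own incline: the 10.3 kg mass has component 10.3 × 9.81 × sin 40° = 64.949 N down its slope, and the 9 kg mass has 9 × 9.81 × sin 24.44° = 36.535 N down its slope.
The 10.3 kg side's 64.949 N exceeds the other side's 36.535 N, so that mass slides down and the 9 kg mass slides up. Taking that direction as positive, Newton's second law for the whole system gives 64.949 − 36.535 = (10.3 + 9) a, so a = 28.414 / 19.3 = 1.4722 m/s².

1.472 m/s²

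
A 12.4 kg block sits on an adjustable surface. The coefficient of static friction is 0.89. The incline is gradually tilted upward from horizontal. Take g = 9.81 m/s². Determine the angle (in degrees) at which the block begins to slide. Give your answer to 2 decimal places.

41.67°

At the threshold of sliding, static friction is at its maximum μ_s N and exactly balances the weight component along the incline: mg sin θ = μ_s mg cos θ.
Hence tan θ = μ_s = 0.89, so θ = arctan(0.89) = 41.6691°.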